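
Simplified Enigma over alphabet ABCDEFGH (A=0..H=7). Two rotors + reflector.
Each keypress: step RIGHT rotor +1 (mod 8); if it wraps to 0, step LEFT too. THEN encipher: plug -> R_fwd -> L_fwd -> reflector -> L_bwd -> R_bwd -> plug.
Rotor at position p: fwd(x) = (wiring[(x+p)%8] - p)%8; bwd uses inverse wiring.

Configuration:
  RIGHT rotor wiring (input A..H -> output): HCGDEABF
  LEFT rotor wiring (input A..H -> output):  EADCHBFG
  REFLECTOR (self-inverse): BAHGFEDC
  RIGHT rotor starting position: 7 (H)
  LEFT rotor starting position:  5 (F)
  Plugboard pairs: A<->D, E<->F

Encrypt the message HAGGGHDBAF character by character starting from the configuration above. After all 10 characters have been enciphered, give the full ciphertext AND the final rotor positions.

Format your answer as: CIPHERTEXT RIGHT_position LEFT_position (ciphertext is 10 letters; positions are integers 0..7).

Char 1 ('H'): step: R->0, L->6 (L advanced); H->plug->H->R->F->L->E->refl->F->L'->E->R'->E->plug->F
Char 2 ('A'): step: R->1, L=6; A->plug->D->R->D->L->C->refl->H->L'->A->R'->F->plug->E
Char 3 ('G'): step: R->2, L=6; G->plug->G->R->F->L->E->refl->F->L'->E->R'->A->plug->D
Char 4 ('G'): step: R->3, L=6; G->plug->G->R->H->L->D->refl->G->L'->C->R'->E->plug->F
Char 5 ('G'): step: R->4, L=6; G->plug->G->R->C->L->G->refl->D->L'->H->R'->H->plug->H
Char 6 ('H'): step: R->5, L=6; H->plug->H->R->H->L->D->refl->G->L'->C->R'->D->plug->A
Char 7 ('D'): step: R->6, L=6; D->plug->A->R->D->L->C->refl->H->L'->A->R'->E->plug->F
Char 8 ('B'): step: R->7, L=6; B->plug->B->R->A->L->H->refl->C->L'->D->R'->C->plug->C
Char 9 ('A'): step: R->0, L->7 (L advanced); A->plug->D->R->D->L->E->refl->F->L'->B->R'->G->plug->G
Char 10 ('F'): step: R->1, L=7; F->plug->E->R->H->L->G->refl->D->L'->E->R'->G->plug->G
Final: ciphertext=FEDFHAFCGG, RIGHT=1, LEFT=7

Answer: FEDFHAFCGG 1 7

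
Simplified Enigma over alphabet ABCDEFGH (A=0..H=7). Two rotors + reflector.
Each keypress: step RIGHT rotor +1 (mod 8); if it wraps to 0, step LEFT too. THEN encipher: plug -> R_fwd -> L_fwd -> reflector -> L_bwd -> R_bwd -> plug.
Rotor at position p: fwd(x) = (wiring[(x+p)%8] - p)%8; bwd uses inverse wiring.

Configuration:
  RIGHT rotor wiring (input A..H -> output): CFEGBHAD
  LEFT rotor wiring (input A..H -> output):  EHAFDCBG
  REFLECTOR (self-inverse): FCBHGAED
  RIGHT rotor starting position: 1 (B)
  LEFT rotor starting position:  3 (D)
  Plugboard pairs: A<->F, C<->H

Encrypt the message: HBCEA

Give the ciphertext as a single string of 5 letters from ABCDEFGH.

Char 1 ('H'): step: R->2, L=3; H->plug->C->R->H->L->F->refl->A->L'->B->R'->F->plug->A
Char 2 ('B'): step: R->3, L=3; B->plug->B->R->G->L->E->refl->G->L'->D->R'->A->plug->F
Char 3 ('C'): step: R->4, L=3; C->plug->H->R->C->L->H->refl->D->L'->E->R'->C->plug->H
Char 4 ('E'): step: R->5, L=3; E->plug->E->R->A->L->C->refl->B->L'->F->R'->D->plug->D
Char 5 ('A'): step: R->6, L=3; A->plug->F->R->A->L->C->refl->B->L'->F->R'->B->plug->B

Answer: AFHDB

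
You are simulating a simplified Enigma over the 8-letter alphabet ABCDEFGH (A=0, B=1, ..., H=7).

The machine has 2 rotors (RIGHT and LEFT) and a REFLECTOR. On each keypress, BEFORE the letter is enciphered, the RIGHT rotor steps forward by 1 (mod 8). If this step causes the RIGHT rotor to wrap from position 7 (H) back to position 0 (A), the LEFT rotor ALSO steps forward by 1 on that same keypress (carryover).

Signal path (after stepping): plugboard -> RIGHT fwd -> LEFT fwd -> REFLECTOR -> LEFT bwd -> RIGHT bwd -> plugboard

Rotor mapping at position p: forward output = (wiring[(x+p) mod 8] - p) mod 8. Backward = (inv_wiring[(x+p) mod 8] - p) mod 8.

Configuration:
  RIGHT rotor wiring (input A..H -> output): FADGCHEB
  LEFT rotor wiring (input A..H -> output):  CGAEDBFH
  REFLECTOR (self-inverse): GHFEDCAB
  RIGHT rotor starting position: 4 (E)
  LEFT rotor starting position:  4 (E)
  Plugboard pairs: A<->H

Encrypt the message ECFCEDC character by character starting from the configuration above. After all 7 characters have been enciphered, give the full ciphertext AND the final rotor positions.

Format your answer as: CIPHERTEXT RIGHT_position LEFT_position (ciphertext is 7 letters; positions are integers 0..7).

Answer: FGBEACE 3 5

Derivation:
Char 1 ('E'): step: R->5, L=4; E->plug->E->R->D->L->D->refl->E->L'->G->R'->F->plug->F
Char 2 ('C'): step: R->6, L=4; C->plug->C->R->H->L->A->refl->G->L'->E->R'->G->plug->G
Char 3 ('F'): step: R->7, L=4; F->plug->F->R->D->L->D->refl->E->L'->G->R'->B->plug->B
Char 4 ('C'): step: R->0, L->5 (L advanced); C->plug->C->R->D->L->F->refl->C->L'->C->R'->E->plug->E
Char 5 ('E'): step: R->1, L=5; E->plug->E->R->G->L->H->refl->B->L'->E->R'->H->plug->A
Char 6 ('D'): step: R->2, L=5; D->plug->D->R->F->L->D->refl->E->L'->A->R'->C->plug->C
Char 7 ('C'): step: R->3, L=5; C->plug->C->R->E->L->B->refl->H->L'->G->R'->E->plug->E
Final: ciphertext=FGBEACE, RIGHT=3, LEFT=5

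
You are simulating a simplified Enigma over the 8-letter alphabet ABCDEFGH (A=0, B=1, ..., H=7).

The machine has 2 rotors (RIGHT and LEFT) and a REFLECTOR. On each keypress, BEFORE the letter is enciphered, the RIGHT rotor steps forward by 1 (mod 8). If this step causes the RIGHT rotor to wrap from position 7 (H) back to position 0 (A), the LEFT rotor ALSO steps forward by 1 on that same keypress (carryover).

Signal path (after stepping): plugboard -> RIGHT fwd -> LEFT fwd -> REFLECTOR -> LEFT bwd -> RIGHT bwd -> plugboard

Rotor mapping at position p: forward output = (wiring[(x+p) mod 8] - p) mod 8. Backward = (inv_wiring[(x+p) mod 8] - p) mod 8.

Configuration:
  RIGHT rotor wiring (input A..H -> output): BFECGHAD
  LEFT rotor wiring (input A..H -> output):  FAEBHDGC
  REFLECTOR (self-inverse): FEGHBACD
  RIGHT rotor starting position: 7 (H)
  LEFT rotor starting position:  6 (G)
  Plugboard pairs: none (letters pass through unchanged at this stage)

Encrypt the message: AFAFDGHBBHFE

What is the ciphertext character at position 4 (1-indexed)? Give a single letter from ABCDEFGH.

Char 1 ('A'): step: R->0, L->7 (L advanced); A->plug->A->R->B->L->G->refl->C->L'->E->R'->C->plug->C
Char 2 ('F'): step: R->1, L=7; F->plug->F->R->H->L->H->refl->D->L'->A->R'->H->plug->H
Char 3 ('A'): step: R->2, L=7; A->plug->A->R->C->L->B->refl->E->L'->G->R'->E->plug->E
Char 4 ('F'): step: R->3, L=7; F->plug->F->R->G->L->E->refl->B->L'->C->R'->G->plug->G

G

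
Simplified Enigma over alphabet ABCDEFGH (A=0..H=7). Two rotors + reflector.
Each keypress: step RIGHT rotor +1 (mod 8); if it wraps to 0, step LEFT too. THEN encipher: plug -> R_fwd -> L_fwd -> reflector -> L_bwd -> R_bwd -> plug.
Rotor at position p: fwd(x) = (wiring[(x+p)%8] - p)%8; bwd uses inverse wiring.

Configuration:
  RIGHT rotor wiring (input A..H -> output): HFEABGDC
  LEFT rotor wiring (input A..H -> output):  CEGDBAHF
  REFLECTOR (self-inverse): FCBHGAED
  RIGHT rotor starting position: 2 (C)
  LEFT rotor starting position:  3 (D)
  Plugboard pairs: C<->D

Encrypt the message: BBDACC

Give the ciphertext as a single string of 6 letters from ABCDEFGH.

Char 1 ('B'): step: R->3, L=3; B->plug->B->R->G->L->B->refl->C->L'->E->R'->F->plug->F
Char 2 ('B'): step: R->4, L=3; B->plug->B->R->C->L->F->refl->A->L'->A->R'->G->plug->G
Char 3 ('D'): step: R->5, L=3; D->plug->C->R->F->L->H->refl->D->L'->H->R'->F->plug->F
Char 4 ('A'): step: R->6, L=3; A->plug->A->R->F->L->H->refl->D->L'->H->R'->D->plug->C
Char 5 ('C'): step: R->7, L=3; C->plug->D->R->F->L->H->refl->D->L'->H->R'->G->plug->G
Char 6 ('C'): step: R->0, L->4 (L advanced); C->plug->D->R->A->L->F->refl->A->L'->F->R'->B->plug->B

Answer: FGFCGB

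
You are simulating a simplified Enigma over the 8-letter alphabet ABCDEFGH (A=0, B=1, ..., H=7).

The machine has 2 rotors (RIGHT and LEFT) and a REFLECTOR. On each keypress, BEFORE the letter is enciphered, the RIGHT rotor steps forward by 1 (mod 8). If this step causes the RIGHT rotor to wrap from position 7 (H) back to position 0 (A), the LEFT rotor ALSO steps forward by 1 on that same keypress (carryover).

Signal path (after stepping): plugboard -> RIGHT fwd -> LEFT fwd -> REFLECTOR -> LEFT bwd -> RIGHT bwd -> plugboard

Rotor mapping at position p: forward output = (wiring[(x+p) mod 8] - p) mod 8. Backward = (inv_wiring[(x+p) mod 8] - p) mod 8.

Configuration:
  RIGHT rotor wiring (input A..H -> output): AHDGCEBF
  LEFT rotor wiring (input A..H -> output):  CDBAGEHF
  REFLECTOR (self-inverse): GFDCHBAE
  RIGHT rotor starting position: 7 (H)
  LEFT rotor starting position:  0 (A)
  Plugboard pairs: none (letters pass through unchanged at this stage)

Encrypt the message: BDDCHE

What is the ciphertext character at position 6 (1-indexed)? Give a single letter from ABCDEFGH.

Char 1 ('B'): step: R->0, L->1 (L advanced); B->plug->B->R->H->L->B->refl->F->L'->D->R'->C->plug->C
Char 2 ('D'): step: R->1, L=1; D->plug->D->R->B->L->A->refl->G->L'->F->R'->C->plug->C
Char 3 ('D'): step: R->2, L=1; D->plug->D->R->C->L->H->refl->E->L'->G->R'->G->plug->G
Char 4 ('C'): step: R->3, L=1; C->plug->C->R->B->L->A->refl->G->L'->F->R'->F->plug->F
Char 5 ('H'): step: R->4, L=1; H->plug->H->R->C->L->H->refl->E->L'->G->R'->A->plug->A
Char 6 ('E'): step: R->5, L=1; E->plug->E->R->C->L->H->refl->E->L'->G->R'->F->plug->F

F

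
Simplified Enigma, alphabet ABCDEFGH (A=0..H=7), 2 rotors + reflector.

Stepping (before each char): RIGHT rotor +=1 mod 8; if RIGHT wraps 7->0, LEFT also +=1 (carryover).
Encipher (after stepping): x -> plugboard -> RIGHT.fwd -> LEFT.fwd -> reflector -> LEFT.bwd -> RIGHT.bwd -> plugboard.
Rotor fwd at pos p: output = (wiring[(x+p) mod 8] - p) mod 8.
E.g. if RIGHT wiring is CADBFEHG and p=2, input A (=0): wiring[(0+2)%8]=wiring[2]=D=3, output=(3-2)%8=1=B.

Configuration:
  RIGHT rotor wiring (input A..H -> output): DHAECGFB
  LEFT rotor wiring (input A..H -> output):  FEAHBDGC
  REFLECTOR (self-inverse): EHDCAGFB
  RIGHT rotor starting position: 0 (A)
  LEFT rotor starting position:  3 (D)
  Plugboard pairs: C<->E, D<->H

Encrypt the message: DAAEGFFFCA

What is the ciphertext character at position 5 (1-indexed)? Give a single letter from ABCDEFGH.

Char 1 ('D'): step: R->1, L=3; D->plug->H->R->C->L->A->refl->E->L'->A->R'->G->plug->G
Char 2 ('A'): step: R->2, L=3; A->plug->A->R->G->L->B->refl->H->L'->E->R'->D->plug->H
Char 3 ('A'): step: R->3, L=3; A->plug->A->R->B->L->G->refl->F->L'->H->R'->B->plug->B
Char 4 ('E'): step: R->4, L=3; E->plug->C->R->B->L->G->refl->F->L'->H->R'->E->plug->C
Char 5 ('G'): step: R->5, L=3; G->plug->G->R->H->L->F->refl->G->L'->B->R'->A->plug->A

A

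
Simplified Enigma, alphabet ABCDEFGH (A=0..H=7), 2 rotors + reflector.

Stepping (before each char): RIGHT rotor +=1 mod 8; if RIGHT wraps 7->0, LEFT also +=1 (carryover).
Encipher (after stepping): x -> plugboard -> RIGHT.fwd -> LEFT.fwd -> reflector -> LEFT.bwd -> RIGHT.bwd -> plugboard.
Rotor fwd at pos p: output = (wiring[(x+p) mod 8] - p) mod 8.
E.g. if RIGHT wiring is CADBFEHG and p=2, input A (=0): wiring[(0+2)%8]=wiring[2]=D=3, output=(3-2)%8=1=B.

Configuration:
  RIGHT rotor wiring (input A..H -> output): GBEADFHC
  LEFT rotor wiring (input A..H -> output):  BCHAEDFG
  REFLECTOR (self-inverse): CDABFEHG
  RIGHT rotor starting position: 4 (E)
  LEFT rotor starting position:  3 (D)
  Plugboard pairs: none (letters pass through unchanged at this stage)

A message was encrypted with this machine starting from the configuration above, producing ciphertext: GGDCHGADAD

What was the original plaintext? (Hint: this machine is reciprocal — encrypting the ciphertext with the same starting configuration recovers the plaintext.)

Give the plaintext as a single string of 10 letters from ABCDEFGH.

Answer: BEGGGHHEGC

Derivation:
Char 1 ('G'): step: R->5, L=3; G->plug->G->R->D->L->C->refl->A->L'->C->R'->B->plug->B
Char 2 ('G'): step: R->6, L=3; G->plug->G->R->F->L->G->refl->H->L'->G->R'->E->plug->E
Char 3 ('D'): step: R->7, L=3; D->plug->D->R->F->L->G->refl->H->L'->G->R'->G->plug->G
Char 4 ('C'): step: R->0, L->4 (L advanced); C->plug->C->R->E->L->F->refl->E->L'->H->R'->G->plug->G
Char 5 ('H'): step: R->1, L=4; H->plug->H->R->F->L->G->refl->H->L'->B->R'->G->plug->G
Char 6 ('G'): step: R->2, L=4; G->plug->G->R->E->L->F->refl->E->L'->H->R'->H->plug->H
Char 7 ('A'): step: R->3, L=4; A->plug->A->R->F->L->G->refl->H->L'->B->R'->H->plug->H
Char 8 ('D'): step: R->4, L=4; D->plug->D->R->G->L->D->refl->B->L'->C->R'->E->plug->E
Char 9 ('A'): step: R->5, L=4; A->plug->A->R->A->L->A->refl->C->L'->D->R'->G->plug->G
Char 10 ('D'): step: R->6, L=4; D->plug->D->R->D->L->C->refl->A->L'->A->R'->C->plug->C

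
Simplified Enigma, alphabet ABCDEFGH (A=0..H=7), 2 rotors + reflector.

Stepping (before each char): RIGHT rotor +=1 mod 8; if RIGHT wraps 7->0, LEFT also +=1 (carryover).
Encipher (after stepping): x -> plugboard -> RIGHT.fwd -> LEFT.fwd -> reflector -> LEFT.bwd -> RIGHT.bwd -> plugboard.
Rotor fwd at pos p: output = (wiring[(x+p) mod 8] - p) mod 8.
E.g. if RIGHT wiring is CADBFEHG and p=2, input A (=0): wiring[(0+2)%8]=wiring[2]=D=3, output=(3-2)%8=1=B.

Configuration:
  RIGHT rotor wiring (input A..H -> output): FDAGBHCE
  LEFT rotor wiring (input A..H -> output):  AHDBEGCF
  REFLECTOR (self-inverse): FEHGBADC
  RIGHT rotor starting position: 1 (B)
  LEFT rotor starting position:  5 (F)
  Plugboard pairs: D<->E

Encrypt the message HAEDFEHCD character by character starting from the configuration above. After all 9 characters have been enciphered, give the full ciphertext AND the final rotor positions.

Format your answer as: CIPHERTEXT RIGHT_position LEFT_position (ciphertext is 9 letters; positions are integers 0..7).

Answer: FHCEBFFDG 2 6

Derivation:
Char 1 ('H'): step: R->2, L=5; H->plug->H->R->B->L->F->refl->A->L'->C->R'->F->plug->F
Char 2 ('A'): step: R->3, L=5; A->plug->A->R->D->L->D->refl->G->L'->F->R'->H->plug->H
Char 3 ('E'): step: R->4, L=5; E->plug->D->R->A->L->B->refl->E->L'->G->R'->C->plug->C
Char 4 ('D'): step: R->5, L=5; D->plug->E->R->G->L->E->refl->B->L'->A->R'->D->plug->E
Char 5 ('F'): step: R->6, L=5; F->plug->F->R->A->L->B->refl->E->L'->G->R'->B->plug->B
Char 6 ('E'): step: R->7, L=5; E->plug->D->R->B->L->F->refl->A->L'->C->R'->F->plug->F
Char 7 ('H'): step: R->0, L->6 (L advanced); H->plug->H->R->E->L->F->refl->A->L'->H->R'->F->plug->F
Char 8 ('C'): step: R->1, L=6; C->plug->C->R->F->L->D->refl->G->L'->G->R'->E->plug->D
Char 9 ('D'): step: R->2, L=6; D->plug->E->R->A->L->E->refl->B->L'->D->R'->G->plug->G
Final: ciphertext=FHCEBFFDG, RIGHT=2, LEFT=6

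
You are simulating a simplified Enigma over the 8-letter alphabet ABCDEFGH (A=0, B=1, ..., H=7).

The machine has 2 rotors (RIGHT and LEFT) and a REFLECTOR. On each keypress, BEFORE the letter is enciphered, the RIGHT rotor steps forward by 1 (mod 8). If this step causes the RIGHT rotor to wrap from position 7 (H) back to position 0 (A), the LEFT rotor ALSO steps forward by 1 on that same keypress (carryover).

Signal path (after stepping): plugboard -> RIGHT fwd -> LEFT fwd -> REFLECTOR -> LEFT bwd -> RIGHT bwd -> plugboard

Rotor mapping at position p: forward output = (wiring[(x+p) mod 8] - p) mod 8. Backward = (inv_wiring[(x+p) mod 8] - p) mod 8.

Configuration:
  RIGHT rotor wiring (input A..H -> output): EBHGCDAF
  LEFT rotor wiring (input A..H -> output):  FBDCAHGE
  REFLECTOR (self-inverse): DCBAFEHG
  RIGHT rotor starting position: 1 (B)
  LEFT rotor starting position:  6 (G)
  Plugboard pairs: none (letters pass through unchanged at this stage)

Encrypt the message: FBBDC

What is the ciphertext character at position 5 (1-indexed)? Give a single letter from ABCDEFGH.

Char 1 ('F'): step: R->2, L=6; F->plug->F->R->D->L->D->refl->A->L'->A->R'->C->plug->C
Char 2 ('B'): step: R->3, L=6; B->plug->B->R->H->L->B->refl->C->L'->G->R'->G->plug->G
Char 3 ('B'): step: R->4, L=6; B->plug->B->R->H->L->B->refl->C->L'->G->R'->A->plug->A
Char 4 ('D'): step: R->5, L=6; D->plug->D->R->H->L->B->refl->C->L'->G->R'->A->plug->A
Char 5 ('C'): step: R->6, L=6; C->plug->C->R->G->L->C->refl->B->L'->H->R'->B->plug->B

B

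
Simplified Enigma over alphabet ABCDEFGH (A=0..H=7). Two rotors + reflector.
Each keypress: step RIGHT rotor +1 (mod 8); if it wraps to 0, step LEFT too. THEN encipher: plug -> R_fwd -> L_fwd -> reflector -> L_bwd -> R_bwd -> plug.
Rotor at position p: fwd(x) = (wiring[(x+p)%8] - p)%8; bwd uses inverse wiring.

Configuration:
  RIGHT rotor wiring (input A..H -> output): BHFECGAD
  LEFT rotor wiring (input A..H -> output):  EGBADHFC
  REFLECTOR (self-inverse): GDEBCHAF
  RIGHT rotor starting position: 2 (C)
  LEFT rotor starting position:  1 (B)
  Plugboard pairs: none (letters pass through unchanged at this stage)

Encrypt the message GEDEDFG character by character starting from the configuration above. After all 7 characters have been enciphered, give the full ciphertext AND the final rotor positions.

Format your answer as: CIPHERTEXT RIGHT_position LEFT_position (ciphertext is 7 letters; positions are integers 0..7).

Char 1 ('G'): step: R->3, L=1; G->plug->G->R->E->L->G->refl->A->L'->B->R'->A->plug->A
Char 2 ('E'): step: R->4, L=1; E->plug->E->R->F->L->E->refl->C->L'->D->R'->F->plug->F
Char 3 ('D'): step: R->5, L=1; D->plug->D->R->E->L->G->refl->A->L'->B->R'->A->plug->A
Char 4 ('E'): step: R->6, L=1; E->plug->E->R->H->L->D->refl->B->L'->G->R'->F->plug->F
Char 5 ('D'): step: R->7, L=1; D->plug->D->R->G->L->B->refl->D->L'->H->R'->G->plug->G
Char 6 ('F'): step: R->0, L->2 (L advanced); F->plug->F->R->G->L->C->refl->E->L'->H->R'->B->plug->B
Char 7 ('G'): step: R->1, L=2; G->plug->G->R->C->L->B->refl->D->L'->E->R'->B->plug->B
Final: ciphertext=AFAFGBB, RIGHT=1, LEFT=2

Answer: AFAFGBB 1 2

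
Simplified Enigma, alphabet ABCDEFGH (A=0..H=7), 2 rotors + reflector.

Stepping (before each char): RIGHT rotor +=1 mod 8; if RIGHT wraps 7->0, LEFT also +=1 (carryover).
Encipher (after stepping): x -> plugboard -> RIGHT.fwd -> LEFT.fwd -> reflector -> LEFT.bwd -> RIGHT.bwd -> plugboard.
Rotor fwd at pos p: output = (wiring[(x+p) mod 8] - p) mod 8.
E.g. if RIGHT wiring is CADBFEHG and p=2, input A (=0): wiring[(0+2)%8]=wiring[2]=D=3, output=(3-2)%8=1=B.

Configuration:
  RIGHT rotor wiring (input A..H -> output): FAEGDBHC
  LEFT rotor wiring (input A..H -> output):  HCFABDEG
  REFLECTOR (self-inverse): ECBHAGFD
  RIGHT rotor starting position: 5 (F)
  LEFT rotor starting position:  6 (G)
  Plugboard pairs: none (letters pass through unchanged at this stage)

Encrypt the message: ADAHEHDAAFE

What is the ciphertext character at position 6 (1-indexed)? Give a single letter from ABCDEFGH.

Char 1 ('A'): step: R->6, L=6; A->plug->A->R->B->L->A->refl->E->L'->D->R'->H->plug->H
Char 2 ('D'): step: R->7, L=6; D->plug->D->R->F->L->C->refl->B->L'->C->R'->G->plug->G
Char 3 ('A'): step: R->0, L->7 (L advanced); A->plug->A->R->F->L->C->refl->B->L'->E->R'->C->plug->C
Char 4 ('H'): step: R->1, L=7; H->plug->H->R->E->L->B->refl->C->L'->F->R'->C->plug->C
Char 5 ('E'): step: R->2, L=7; E->plug->E->R->F->L->C->refl->B->L'->E->R'->B->plug->B
Char 6 ('H'): step: R->3, L=7; H->plug->H->R->B->L->A->refl->E->L'->G->R'->C->plug->C

C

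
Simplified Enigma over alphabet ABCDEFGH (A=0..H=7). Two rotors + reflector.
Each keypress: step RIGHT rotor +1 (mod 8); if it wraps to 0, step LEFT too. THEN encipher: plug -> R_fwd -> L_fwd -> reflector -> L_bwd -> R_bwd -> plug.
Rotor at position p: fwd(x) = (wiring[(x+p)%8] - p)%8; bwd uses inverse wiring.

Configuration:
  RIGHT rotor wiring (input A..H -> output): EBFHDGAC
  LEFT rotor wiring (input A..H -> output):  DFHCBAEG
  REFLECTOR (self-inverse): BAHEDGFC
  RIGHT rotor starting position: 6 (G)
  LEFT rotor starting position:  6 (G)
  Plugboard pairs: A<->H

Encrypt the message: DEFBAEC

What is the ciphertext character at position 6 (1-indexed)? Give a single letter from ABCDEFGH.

Char 1 ('D'): step: R->7, L=6; D->plug->D->R->G->L->D->refl->E->L'->F->R'->B->plug->B
Char 2 ('E'): step: R->0, L->7 (L advanced); E->plug->E->R->D->L->A->refl->B->L'->G->R'->F->plug->F
Char 3 ('F'): step: R->1, L=7; F->plug->F->R->H->L->F->refl->G->L'->C->R'->D->plug->D
Char 4 ('B'): step: R->2, L=7; B->plug->B->R->F->L->C->refl->H->L'->A->R'->F->plug->F
Char 5 ('A'): step: R->3, L=7; A->plug->H->R->C->L->G->refl->F->L'->H->R'->E->plug->E
Char 6 ('E'): step: R->4, L=7; E->plug->E->R->A->L->H->refl->C->L'->F->R'->F->plug->F

F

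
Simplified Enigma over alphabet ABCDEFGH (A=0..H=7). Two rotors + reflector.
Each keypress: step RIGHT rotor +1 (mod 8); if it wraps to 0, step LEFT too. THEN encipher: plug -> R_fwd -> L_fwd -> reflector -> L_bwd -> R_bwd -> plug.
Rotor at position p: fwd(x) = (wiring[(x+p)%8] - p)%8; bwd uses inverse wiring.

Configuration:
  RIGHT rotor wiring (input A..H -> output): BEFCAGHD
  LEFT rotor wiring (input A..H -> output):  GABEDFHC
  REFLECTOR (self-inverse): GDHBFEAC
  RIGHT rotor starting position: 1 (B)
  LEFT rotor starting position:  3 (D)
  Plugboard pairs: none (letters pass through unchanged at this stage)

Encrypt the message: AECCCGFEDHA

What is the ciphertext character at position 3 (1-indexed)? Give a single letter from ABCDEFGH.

Char 1 ('A'): step: R->2, L=3; A->plug->A->R->D->L->E->refl->F->L'->G->R'->C->plug->C
Char 2 ('E'): step: R->3, L=3; E->plug->E->R->A->L->B->refl->D->L'->F->R'->B->plug->B
Char 3 ('C'): step: R->4, L=3; C->plug->C->R->D->L->E->refl->F->L'->G->R'->H->plug->H

H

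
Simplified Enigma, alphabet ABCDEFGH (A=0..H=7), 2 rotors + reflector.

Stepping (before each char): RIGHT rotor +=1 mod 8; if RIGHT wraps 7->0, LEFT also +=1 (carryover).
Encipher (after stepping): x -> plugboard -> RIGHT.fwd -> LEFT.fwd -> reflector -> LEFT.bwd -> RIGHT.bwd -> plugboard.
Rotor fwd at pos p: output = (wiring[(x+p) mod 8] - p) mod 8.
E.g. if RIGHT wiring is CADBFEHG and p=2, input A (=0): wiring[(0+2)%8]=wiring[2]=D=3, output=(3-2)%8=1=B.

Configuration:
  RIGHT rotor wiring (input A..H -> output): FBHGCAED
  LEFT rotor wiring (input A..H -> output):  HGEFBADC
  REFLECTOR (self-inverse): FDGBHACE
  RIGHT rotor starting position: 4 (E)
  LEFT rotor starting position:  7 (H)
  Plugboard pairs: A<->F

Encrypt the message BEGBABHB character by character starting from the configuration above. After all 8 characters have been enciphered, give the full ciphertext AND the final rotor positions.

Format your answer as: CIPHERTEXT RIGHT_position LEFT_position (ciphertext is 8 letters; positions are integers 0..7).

Char 1 ('B'): step: R->5, L=7; B->plug->B->R->H->L->E->refl->H->L'->C->R'->F->plug->A
Char 2 ('E'): step: R->6, L=7; E->plug->E->R->B->L->A->refl->F->L'->D->R'->D->plug->D
Char 3 ('G'): step: R->7, L=7; G->plug->G->R->B->L->A->refl->F->L'->D->R'->F->plug->A
Char 4 ('B'): step: R->0, L->0 (L advanced); B->plug->B->R->B->L->G->refl->C->L'->H->R'->C->plug->C
Char 5 ('A'): step: R->1, L=0; A->plug->F->R->D->L->F->refl->A->L'->F->R'->C->plug->C
Char 6 ('B'): step: R->2, L=0; B->plug->B->R->E->L->B->refl->D->L'->G->R'->D->plug->D
Char 7 ('H'): step: R->3, L=0; H->plug->H->R->E->L->B->refl->D->L'->G->R'->G->plug->G
Char 8 ('B'): step: R->4, L=0; B->plug->B->R->E->L->B->refl->D->L'->G->R'->A->plug->F
Final: ciphertext=ADACCDGF, RIGHT=4, LEFT=0

Answer: ADACCDGF 4 0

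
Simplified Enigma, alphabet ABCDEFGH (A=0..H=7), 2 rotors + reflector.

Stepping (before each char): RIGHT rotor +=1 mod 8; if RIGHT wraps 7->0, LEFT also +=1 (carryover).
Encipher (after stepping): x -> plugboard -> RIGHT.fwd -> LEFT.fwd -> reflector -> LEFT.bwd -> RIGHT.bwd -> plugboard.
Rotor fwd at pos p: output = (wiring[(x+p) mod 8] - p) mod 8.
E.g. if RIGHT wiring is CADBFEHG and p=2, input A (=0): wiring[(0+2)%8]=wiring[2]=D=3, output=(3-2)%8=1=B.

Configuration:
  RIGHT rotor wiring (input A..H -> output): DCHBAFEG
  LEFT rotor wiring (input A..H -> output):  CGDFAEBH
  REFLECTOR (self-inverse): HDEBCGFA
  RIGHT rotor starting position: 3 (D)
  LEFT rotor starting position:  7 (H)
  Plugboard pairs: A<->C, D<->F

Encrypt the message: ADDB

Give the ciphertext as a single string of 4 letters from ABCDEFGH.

Answer: FCHG

Derivation:
Char 1 ('A'): step: R->4, L=7; A->plug->C->R->A->L->A->refl->H->L'->C->R'->D->plug->F
Char 2 ('D'): step: R->5, L=7; D->plug->F->R->C->L->H->refl->A->L'->A->R'->A->plug->C
Char 3 ('D'): step: R->6, L=7; D->plug->F->R->D->L->E->refl->C->L'->H->R'->H->plug->H
Char 4 ('B'): step: R->7, L=7; B->plug->B->R->E->L->G->refl->F->L'->G->R'->G->plug->G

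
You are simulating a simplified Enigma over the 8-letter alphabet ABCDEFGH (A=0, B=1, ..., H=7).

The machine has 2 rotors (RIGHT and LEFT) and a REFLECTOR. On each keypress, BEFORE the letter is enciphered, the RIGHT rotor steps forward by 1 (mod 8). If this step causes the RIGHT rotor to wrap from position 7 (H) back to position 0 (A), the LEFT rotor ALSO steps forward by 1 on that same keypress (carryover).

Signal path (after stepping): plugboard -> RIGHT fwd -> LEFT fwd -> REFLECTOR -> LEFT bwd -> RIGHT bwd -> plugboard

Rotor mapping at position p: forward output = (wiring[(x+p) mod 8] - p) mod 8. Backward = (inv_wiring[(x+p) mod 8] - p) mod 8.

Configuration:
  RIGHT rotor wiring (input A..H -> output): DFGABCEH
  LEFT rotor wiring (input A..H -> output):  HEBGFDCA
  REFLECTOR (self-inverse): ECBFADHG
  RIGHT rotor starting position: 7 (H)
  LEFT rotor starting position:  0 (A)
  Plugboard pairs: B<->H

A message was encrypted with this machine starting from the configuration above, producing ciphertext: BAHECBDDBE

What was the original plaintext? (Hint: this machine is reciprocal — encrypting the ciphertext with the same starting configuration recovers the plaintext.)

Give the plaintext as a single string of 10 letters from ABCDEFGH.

Answer: CHCAGAACAA

Derivation:
Char 1 ('B'): step: R->0, L->1 (L advanced); B->plug->H->R->H->L->G->refl->H->L'->G->R'->C->plug->C
Char 2 ('A'): step: R->1, L=1; A->plug->A->R->E->L->C->refl->B->L'->F->R'->B->plug->H
Char 3 ('H'): step: R->2, L=1; H->plug->B->R->G->L->H->refl->G->L'->H->R'->C->plug->C
Char 4 ('E'): step: R->3, L=1; E->plug->E->R->E->L->C->refl->B->L'->F->R'->A->plug->A
Char 5 ('C'): step: R->4, L=1; C->plug->C->R->A->L->D->refl->F->L'->C->R'->G->plug->G
Char 6 ('B'): step: R->5, L=1; B->plug->H->R->E->L->C->refl->B->L'->F->R'->A->plug->A
Char 7 ('D'): step: R->6, L=1; D->plug->D->R->H->L->G->refl->H->L'->G->R'->A->plug->A
Char 8 ('D'): step: R->7, L=1; D->plug->D->R->H->L->G->refl->H->L'->G->R'->C->plug->C
Char 9 ('B'): step: R->0, L->2 (L advanced); B->plug->H->R->H->L->C->refl->B->L'->D->R'->A->plug->A
Char 10 ('E'): step: R->1, L=2; E->plug->E->R->B->L->E->refl->A->L'->E->R'->A->plug->A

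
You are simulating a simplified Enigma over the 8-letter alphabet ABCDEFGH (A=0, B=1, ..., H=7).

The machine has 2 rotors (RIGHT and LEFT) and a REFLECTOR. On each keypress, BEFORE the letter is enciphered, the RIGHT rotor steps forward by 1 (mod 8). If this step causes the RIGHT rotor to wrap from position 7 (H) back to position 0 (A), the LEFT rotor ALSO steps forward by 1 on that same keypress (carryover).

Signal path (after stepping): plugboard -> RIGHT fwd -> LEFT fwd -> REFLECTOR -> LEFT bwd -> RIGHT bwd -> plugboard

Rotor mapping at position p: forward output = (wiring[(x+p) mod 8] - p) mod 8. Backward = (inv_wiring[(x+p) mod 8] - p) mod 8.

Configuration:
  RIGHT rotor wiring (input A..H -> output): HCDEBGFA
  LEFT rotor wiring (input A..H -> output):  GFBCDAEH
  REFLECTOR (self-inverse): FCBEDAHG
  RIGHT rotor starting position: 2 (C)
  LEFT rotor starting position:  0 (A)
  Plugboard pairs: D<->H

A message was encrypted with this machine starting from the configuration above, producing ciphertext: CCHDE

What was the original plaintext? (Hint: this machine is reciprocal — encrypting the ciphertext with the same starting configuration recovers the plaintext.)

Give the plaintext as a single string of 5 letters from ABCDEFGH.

Answer: HACAA

Derivation:
Char 1 ('C'): step: R->3, L=0; C->plug->C->R->D->L->C->refl->B->L'->C->R'->D->plug->H
Char 2 ('C'): step: R->4, L=0; C->plug->C->R->B->L->F->refl->A->L'->F->R'->A->plug->A
Char 3 ('H'): step: R->5, L=0; H->plug->D->R->C->L->B->refl->C->L'->D->R'->C->plug->C
Char 4 ('D'): step: R->6, L=0; D->plug->H->R->A->L->G->refl->H->L'->H->R'->A->plug->A
Char 5 ('E'): step: R->7, L=0; E->plug->E->R->F->L->A->refl->F->L'->B->R'->A->plug->A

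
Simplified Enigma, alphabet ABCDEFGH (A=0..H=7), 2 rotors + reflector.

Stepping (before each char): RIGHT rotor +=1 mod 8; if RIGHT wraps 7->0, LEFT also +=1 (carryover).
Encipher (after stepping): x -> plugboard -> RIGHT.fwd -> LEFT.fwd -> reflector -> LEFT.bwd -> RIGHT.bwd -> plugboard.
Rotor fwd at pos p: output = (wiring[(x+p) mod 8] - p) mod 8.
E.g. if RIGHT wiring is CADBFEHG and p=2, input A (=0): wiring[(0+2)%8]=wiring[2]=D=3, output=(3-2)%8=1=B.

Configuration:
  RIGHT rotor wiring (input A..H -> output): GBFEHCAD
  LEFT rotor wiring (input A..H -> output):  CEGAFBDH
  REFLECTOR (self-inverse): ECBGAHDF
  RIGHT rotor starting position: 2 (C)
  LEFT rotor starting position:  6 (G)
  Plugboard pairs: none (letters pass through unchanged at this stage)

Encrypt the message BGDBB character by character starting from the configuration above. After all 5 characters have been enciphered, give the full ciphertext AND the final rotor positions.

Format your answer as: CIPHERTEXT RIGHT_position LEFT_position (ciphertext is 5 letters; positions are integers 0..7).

Answer: HFAGG 7 6

Derivation:
Char 1 ('B'): step: R->3, L=6; B->plug->B->R->E->L->A->refl->E->L'->C->R'->H->plug->H
Char 2 ('G'): step: R->4, L=6; G->plug->G->R->B->L->B->refl->C->L'->F->R'->F->plug->F
Char 3 ('D'): step: R->5, L=6; D->plug->D->R->B->L->B->refl->C->L'->F->R'->A->plug->A
Char 4 ('B'): step: R->6, L=6; B->plug->B->R->F->L->C->refl->B->L'->B->R'->G->plug->G
Char 5 ('B'): step: R->7, L=6; B->plug->B->R->H->L->D->refl->G->L'->D->R'->G->plug->G
Final: ciphertext=HFAGG, RIGHT=7, LEFT=6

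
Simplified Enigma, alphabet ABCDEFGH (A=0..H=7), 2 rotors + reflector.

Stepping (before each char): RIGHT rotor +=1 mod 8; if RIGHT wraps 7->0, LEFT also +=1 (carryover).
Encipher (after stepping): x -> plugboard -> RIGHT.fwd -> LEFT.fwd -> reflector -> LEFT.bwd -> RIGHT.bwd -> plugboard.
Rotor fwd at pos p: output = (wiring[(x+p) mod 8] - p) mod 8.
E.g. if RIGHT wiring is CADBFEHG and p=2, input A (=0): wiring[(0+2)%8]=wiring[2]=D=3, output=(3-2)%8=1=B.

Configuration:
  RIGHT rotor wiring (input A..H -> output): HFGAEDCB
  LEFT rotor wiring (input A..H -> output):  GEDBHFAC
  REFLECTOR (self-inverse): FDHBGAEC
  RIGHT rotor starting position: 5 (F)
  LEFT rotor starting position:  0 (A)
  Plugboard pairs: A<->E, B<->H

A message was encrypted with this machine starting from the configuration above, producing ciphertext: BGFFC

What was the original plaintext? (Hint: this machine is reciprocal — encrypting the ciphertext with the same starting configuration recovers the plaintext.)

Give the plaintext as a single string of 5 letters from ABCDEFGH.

Char 1 ('B'): step: R->6, L=0; B->plug->H->R->F->L->F->refl->A->L'->G->R'->G->plug->G
Char 2 ('G'): step: R->7, L=0; G->plug->G->R->E->L->H->refl->C->L'->H->R'->D->plug->D
Char 3 ('F'): step: R->0, L->1 (L advanced); F->plug->F->R->D->L->G->refl->E->L'->E->R'->E->plug->A
Char 4 ('F'): step: R->1, L=1; F->plug->F->R->B->L->C->refl->H->L'->F->R'->B->plug->H
Char 5 ('C'): step: R->2, L=1; C->plug->C->R->C->L->A->refl->F->L'->H->R'->F->plug->F

Answer: GDAHF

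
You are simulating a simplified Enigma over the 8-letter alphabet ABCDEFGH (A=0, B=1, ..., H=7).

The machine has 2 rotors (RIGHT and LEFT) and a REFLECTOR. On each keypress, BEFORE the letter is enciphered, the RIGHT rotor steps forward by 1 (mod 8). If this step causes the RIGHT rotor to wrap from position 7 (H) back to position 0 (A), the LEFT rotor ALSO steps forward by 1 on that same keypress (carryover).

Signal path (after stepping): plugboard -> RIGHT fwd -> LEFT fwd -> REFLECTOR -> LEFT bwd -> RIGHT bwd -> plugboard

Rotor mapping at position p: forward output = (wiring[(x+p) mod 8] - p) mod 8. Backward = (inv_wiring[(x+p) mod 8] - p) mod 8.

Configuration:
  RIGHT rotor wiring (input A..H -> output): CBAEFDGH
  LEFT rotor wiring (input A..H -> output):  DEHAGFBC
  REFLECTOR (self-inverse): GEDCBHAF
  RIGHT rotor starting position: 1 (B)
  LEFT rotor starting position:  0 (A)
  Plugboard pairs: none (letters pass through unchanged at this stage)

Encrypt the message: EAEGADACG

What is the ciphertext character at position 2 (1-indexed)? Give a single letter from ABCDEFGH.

Char 1 ('E'): step: R->2, L=0; E->plug->E->R->E->L->G->refl->A->L'->D->R'->C->plug->C
Char 2 ('A'): step: R->3, L=0; A->plug->A->R->B->L->E->refl->B->L'->G->R'->G->plug->G

G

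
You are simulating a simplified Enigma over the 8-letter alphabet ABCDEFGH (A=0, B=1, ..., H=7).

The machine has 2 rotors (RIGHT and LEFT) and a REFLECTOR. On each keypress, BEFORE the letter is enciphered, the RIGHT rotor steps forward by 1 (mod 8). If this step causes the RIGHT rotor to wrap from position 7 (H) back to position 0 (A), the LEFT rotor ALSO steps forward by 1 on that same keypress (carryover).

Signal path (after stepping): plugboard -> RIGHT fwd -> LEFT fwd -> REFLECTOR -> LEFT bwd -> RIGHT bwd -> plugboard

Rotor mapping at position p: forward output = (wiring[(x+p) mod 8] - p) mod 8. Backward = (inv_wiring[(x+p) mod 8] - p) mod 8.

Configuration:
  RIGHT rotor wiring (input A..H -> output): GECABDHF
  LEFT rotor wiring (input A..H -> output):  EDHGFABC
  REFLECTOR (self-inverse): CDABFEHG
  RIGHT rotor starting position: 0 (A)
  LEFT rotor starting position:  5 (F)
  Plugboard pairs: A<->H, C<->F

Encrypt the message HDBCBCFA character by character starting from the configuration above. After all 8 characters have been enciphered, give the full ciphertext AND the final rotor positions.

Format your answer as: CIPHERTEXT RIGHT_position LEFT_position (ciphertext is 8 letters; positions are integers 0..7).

Char 1 ('H'): step: R->1, L=5; H->plug->A->R->D->L->H->refl->G->L'->E->R'->G->plug->G
Char 2 ('D'): step: R->2, L=5; D->plug->D->R->B->L->E->refl->F->L'->C->R'->H->plug->A
Char 3 ('B'): step: R->3, L=5; B->plug->B->R->G->L->B->refl->D->L'->A->R'->C->plug->F
Char 4 ('C'): step: R->4, L=5; C->plug->F->R->A->L->D->refl->B->L'->G->R'->G->plug->G
Char 5 ('B'): step: R->5, L=5; B->plug->B->R->C->L->F->refl->E->L'->B->R'->D->plug->D
Char 6 ('C'): step: R->6, L=5; C->plug->F->R->C->L->F->refl->E->L'->B->R'->A->plug->H
Char 7 ('F'): step: R->7, L=5; F->plug->C->R->F->L->C->refl->A->L'->H->R'->B->plug->B
Char 8 ('A'): step: R->0, L->6 (L advanced); A->plug->H->R->F->L->A->refl->C->L'->H->R'->G->plug->G
Final: ciphertext=GAFGDHBG, RIGHT=0, LEFT=6

Answer: GAFGDHBG 0 6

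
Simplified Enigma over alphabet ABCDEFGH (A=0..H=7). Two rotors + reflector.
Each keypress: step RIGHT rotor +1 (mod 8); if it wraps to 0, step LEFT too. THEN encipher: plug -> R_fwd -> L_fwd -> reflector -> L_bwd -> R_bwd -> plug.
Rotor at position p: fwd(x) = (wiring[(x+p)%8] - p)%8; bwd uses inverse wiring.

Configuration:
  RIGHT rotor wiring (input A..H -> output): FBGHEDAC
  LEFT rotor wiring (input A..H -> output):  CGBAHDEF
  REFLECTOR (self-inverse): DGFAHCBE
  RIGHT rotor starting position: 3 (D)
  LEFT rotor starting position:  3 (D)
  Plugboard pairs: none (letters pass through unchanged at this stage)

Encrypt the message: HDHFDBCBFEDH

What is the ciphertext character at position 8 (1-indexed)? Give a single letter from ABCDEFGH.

Char 1 ('H'): step: R->4, L=3; H->plug->H->R->D->L->B->refl->G->L'->H->R'->B->plug->B
Char 2 ('D'): step: R->5, L=3; D->plug->D->R->A->L->F->refl->C->L'->E->R'->E->plug->E
Char 3 ('H'): step: R->6, L=3; H->plug->H->R->F->L->H->refl->E->L'->B->R'->F->plug->F
Char 4 ('F'): step: R->7, L=3; F->plug->F->R->F->L->H->refl->E->L'->B->R'->H->plug->H
Char 5 ('D'): step: R->0, L->4 (L advanced); D->plug->D->R->H->L->E->refl->H->L'->B->R'->B->plug->B
Char 6 ('B'): step: R->1, L=4; B->plug->B->R->F->L->C->refl->F->L'->G->R'->C->plug->C
Char 7 ('C'): step: R->2, L=4; C->plug->C->R->C->L->A->refl->D->L'->A->R'->F->plug->F
Char 8 ('B'): step: R->3, L=4; B->plug->B->R->B->L->H->refl->E->L'->H->R'->E->plug->E

E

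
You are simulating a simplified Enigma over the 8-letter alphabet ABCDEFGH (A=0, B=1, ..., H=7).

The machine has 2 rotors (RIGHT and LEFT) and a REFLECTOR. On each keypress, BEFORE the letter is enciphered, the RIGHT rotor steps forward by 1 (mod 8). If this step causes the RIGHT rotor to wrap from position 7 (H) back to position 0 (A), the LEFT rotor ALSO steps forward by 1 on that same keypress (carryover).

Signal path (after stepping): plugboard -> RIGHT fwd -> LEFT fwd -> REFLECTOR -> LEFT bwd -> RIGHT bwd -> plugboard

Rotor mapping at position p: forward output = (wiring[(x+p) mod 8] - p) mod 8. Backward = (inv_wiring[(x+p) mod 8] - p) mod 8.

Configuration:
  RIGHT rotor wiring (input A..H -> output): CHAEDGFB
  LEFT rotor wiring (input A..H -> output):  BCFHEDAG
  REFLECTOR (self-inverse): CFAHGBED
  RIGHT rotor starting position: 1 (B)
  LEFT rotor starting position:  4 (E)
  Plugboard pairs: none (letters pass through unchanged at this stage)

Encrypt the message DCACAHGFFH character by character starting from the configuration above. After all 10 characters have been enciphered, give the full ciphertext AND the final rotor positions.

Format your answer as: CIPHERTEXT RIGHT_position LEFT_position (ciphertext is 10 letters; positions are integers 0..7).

Char 1 ('D'): step: R->2, L=4; D->plug->D->R->E->L->F->refl->B->L'->G->R'->A->plug->A
Char 2 ('C'): step: R->3, L=4; C->plug->C->R->D->L->C->refl->A->L'->A->R'->B->plug->B
Char 3 ('A'): step: R->4, L=4; A->plug->A->R->H->L->D->refl->H->L'->B->R'->C->plug->C
Char 4 ('C'): step: R->5, L=4; C->plug->C->R->E->L->F->refl->B->L'->G->R'->H->plug->H
Char 5 ('A'): step: R->6, L=4; A->plug->A->R->H->L->D->refl->H->L'->B->R'->D->plug->D
Char 6 ('H'): step: R->7, L=4; H->plug->H->R->G->L->B->refl->F->L'->E->R'->F->plug->F
Char 7 ('G'): step: R->0, L->5 (L advanced); G->plug->G->R->F->L->A->refl->C->L'->G->R'->F->plug->F
Char 8 ('F'): step: R->1, L=5; F->plug->F->R->E->L->F->refl->B->L'->C->R'->D->plug->D
Char 9 ('F'): step: R->2, L=5; F->plug->F->R->H->L->H->refl->D->L'->B->R'->C->plug->C
Char 10 ('H'): step: R->3, L=5; H->plug->H->R->F->L->A->refl->C->L'->G->R'->E->plug->E
Final: ciphertext=ABCHDFFDCE, RIGHT=3, LEFT=5

Answer: ABCHDFFDCE 3 5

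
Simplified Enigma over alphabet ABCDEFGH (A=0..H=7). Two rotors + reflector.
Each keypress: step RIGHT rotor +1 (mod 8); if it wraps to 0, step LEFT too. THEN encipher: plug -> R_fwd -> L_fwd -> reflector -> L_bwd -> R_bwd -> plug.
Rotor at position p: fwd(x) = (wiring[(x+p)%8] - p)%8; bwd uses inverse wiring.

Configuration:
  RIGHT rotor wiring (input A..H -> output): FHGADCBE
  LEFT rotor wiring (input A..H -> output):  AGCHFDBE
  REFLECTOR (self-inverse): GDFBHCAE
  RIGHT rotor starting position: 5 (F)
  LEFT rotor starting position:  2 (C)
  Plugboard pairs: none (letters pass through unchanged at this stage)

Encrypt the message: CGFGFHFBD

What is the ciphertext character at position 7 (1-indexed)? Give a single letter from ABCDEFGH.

Char 1 ('C'): step: R->6, L=2; C->plug->C->R->H->L->E->refl->H->L'->E->R'->H->plug->H
Char 2 ('G'): step: R->7, L=2; G->plug->G->R->D->L->B->refl->D->L'->C->R'->H->plug->H
Char 3 ('F'): step: R->0, L->3 (L advanced); F->plug->F->R->C->L->A->refl->G->L'->D->R'->E->plug->E
Char 4 ('G'): step: R->1, L=3; G->plug->G->R->D->L->G->refl->A->L'->C->R'->D->plug->D
Char 5 ('F'): step: R->2, L=3; F->plug->F->R->C->L->A->refl->G->L'->D->R'->G->plug->G
Char 6 ('H'): step: R->3, L=3; H->plug->H->R->D->L->G->refl->A->L'->C->R'->F->plug->F
Char 7 ('F'): step: R->4, L=3; F->plug->F->R->D->L->G->refl->A->L'->C->R'->G->plug->G

G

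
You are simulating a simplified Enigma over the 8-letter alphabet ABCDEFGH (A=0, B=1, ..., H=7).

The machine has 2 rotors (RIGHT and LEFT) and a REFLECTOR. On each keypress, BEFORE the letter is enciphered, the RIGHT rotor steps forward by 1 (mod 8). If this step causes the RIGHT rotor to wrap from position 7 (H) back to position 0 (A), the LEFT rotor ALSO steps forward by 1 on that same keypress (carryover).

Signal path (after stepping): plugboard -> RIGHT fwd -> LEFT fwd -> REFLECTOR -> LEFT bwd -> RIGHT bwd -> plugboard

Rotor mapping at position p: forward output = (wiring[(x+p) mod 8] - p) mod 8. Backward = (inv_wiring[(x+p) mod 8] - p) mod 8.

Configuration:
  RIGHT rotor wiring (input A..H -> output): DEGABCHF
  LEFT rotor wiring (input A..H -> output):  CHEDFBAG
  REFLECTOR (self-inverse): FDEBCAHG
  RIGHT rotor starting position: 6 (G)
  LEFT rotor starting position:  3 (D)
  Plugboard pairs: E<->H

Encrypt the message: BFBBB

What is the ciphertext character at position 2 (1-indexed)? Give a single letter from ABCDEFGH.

Char 1 ('B'): step: R->7, L=3; B->plug->B->R->E->L->D->refl->B->L'->H->R'->D->plug->D
Char 2 ('F'): step: R->0, L->4 (L advanced); F->plug->F->R->C->L->E->refl->C->L'->D->R'->A->plug->A

A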